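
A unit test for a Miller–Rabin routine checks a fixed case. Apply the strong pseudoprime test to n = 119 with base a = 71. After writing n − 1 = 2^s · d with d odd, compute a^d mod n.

92

n − 1 = 118 = 2^1 · 59, so s = 1 and d = 59.
Repeated squaring mod 119: 71^1 ≡ 71, 71^2 ≡ 43, 71^4 ≡ 64, 71^8 ≡ 50, 71^16 ≡ 1, 71^32 ≡ 1.
59 = 32 + 16 + 8 + 2 + 1, so 71^59 ≡ 1·1·50·43·71 ≡ 92 (mod 119).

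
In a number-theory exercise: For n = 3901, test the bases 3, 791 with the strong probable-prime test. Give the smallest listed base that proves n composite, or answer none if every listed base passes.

n − 1 = 3900 = 2^2 · 975, so s = 2 and d = 975.
Base 3: x_0 = 3^975 mod 3901 = 3327. x_0 is neither 1 nor 3900, so continue squaring. x_1 = 3327^2 mod 3901 = 1792. Reached i = s−1 = 1 without hitting −1: 3 is a Miller–Rabin witness and 3901 is composite.
Base 791: x_0 = 791^975 mod 3901 = 2851. x_0 is neither 1 nor 3900, so continue squaring. x_1 = 2851^2 mod 3901 = 2418. Reached i = s−1 = 1 without hitting −1: 791 is a Miller–Rabin witness and 3901 is composite.
The smallest witness among the given bases is 3.

3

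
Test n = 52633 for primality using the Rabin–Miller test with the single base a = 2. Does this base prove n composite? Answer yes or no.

no

n − 1 = 52632 = 2^3 · 6579, so s = 3 and d = 6579.
x_0 = 2^6579 mod 52633 = 1.
x_0 = 1, so 2 is not a witness.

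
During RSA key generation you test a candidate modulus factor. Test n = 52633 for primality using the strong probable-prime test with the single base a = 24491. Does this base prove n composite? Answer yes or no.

n − 1 = 52632 = 2^3 · 6579, so s = 3 and d = 6579.
x_0 = 24491^6579 mod 52633 = 52632.
x_0 = 52632 ≡ −1, so 24491 is not a witness.

no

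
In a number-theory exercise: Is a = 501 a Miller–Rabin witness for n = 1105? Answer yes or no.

yes

n − 1 = 1104 = 2^4 · 69, so s = 4 and d = 69.
Repeated squaring mod 1105: 501^1 ≡ 501, 501^2 ≡ 166, 501^4 ≡ 1036, 501^8 ≡ 341, 501^16 ≡ 256, 501^32 ≡ 341, 501^64 ≡ 256.
69 = 64 + 4 + 1, so 501^69 ≡ 256·1036·501 ≡ 281 (mod 1105).
x_0 = 501^69 mod 1105 = 281.
x_0 is neither 1 nor 1104, so continue squaring.
x_1 = 281^2 mod 1105 = 506.
x_2 = 506^2 mod 1105 = 781.
x_3 = 781^2 mod 1105 = 1.
x_3 = 1 but x_2 ≠ ±1, a nontrivial square root of 1 — 501 is a witness and 1105 is composite.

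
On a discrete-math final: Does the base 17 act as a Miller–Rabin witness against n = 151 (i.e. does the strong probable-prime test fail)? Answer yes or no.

n − 1 = 150 = 2^1 · 75, so s = 1 and d = 75.
x_0 = 17^75 mod 151 = 1.
x_0 = 1, so 17 is not a witness.

no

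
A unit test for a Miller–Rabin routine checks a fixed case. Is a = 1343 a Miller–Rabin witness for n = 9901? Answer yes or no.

n − 1 = 9900 = 2^2 · 2475, so s = 2 and d = 2475.
x_0 = 1343^2475 mod 9901 = 1000.
x_0 is neither 1 nor 9900, so continue squaring.
x_1 = 1000^2 mod 9901 = 9900.
x_1 ≡ −1, so 1343 is not a witness.

no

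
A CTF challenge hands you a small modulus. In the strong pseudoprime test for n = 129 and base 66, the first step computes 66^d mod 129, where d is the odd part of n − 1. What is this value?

66

n − 1 = 128 = 2^7 · 1, so s = 7 and d = 1.
66^1 mod 129 = 66.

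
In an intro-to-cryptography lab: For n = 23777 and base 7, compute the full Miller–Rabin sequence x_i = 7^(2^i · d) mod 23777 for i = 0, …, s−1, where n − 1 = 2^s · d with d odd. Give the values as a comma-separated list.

10116, 21025, 12418, 12879, 289

n − 1 = 23776 = 2^5 · 743, so s = 5 and d = 743.
x_0 = 7^743 mod 23777 = 10116.
x_1 = 10116^2 mod 23777 = 21025.
x_2 = 21025^2 mod 23777 = 12418.
x_3 = 12418^2 mod 23777 = 12879.
x_4 = 12879^2 mod 23777 = 289.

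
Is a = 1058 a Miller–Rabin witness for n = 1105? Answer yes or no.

n − 1 = 1104 = 2^4 · 69, so s = 4 and d = 69.
x_0 = 1058^69 mod 1105 = 1058.
x_0 is neither 1 nor 1104, so continue squaring.
x_1 = 1058^2 mod 1105 = 1104.
x_1 ≡ −1, so 1058 is not a witness.

no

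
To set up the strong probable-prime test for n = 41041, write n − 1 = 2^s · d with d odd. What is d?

2565

Halving: 41040 → 20520 → 10260 → 5130 → 2565; 2565 is odd.
So 41040 = 2^4 · 2565.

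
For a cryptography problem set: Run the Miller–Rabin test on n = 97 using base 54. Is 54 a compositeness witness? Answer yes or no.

no

n − 1 = 96 = 2^5 · 3, so s = 5 and d = 3.
x_0 = 54^3 mod 97 = 33.
x_0 is neither 1 nor 96, so continue squaring.
x_1 = 33^2 mod 97 = 22.
x_2 = 22^2 mod 97 = 96.
x_2 ≡ −1, so 54 is not a witness.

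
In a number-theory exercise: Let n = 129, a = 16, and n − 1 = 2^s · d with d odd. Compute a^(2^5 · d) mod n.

n − 1 = 128 = 2^7 · 1, so s = 7 and d = 1.
x_0 = 16^1 mod 129 = 16.
x_1 = 16^2 mod 129 = 127.
x_2 = 127^2 mod 129 = 4.
x_3 = 4^2 mod 129 = 16.
x_4 = 16^2 mod 129 = 127.
x_5 = 127^2 mod 129 = 4.

4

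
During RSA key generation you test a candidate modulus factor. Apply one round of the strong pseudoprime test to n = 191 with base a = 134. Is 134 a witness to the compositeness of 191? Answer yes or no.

n − 1 = 190 = 2^1 · 95, so s = 1 and d = 95.
x_0 = 134^95 mod 191 = 1.
x_0 = 1, so 134 is not a witness.

no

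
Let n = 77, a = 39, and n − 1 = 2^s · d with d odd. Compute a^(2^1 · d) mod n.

37

n − 1 = 76 = 2^2 · 19, so s = 2 and d = 19.
x_0 = 39^19 mod 77 = 46.
x_1 = 46^2 mod 77 = 37.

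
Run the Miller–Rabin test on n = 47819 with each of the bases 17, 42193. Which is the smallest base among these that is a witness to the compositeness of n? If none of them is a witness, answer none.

none

n − 1 = 47818 = 2^1 · 23909, so s = 1 and d = 23909.
Base 17: x_0 = 17^23909 mod 47819 = 1. x_0 = 1, so 17 is not a witness.
Base 42193: x_0 = 42193^23909 mod 47819 = 47818. x_0 = 47818 ≡ −1, so 42193 is not a witness.
No listed base is a witness for 47819.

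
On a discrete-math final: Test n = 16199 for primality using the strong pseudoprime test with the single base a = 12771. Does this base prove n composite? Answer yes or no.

n − 1 = 16198 = 2^1 · 8099, so s = 1 and d = 8099.
x_0 = 12771^8099 mod 16199 = 16152.
x_0 ∉ {1, 16198} and s = 1, so 12771 is a Miller–Rabin witness and 16199 is composite.

yes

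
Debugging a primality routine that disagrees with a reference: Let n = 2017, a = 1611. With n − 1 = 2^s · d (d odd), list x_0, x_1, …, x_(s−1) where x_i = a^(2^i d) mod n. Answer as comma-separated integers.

n − 1 = 2016 = 2^5 · 63, so s = 5 and d = 63.
x_0 = 1611^63 mod 2017 = 108.
x_1 = 108^2 mod 2017 = 1579.
x_2 = 1579^2 mod 2017 = 229.
x_3 = 229^2 mod 2017 = 2016.
x_4 = 2016^2 mod 2017 = 1.

108, 1579, 229, 2016, 1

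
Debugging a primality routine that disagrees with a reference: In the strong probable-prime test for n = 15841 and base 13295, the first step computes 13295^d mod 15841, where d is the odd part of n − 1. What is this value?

2262

n − 1 = 15840 = 2^5 · 495, so s = 5 and d = 495.
13295^495 mod 15841 = 2262.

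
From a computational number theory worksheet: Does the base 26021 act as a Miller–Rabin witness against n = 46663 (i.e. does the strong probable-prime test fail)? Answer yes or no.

n − 1 = 46662 = 2^1 · 23331, so s = 1 and d = 23331.
Repeated squaring mod 46663: 26021^1 ≡ 26021, 26021^2 ≡ 12311, 26021^4 ≡ 45960, 26021^8 ≡ 27579, 26021^16 ≡ 41004, 26021^32 ≡ 13463, 26021^64 ≡ 13277, 26021^128 ≡ 32578, 26021^256 ≡ 22812, 26021^512 ≡ 1568, 26021^1024 ≡ 32148, 26021^2048 ≡ 1780, 26021^4096 ≡ 41979, 26021^8192 ≡ 8246, 26021^16384 ≡ 8525.
23331 = 16384 + 4096 + 2048 + 512 + 256 + 32 + 2 + 1, so 26021^23331 ≡ 8525·41979·1780·1568·22812·13463·12311·26021 ≡ 1 (mod 46663).
x_0 = 26021^23331 mod 46663 = 1.
x_0 = 1, so 26021 is not a witness.

no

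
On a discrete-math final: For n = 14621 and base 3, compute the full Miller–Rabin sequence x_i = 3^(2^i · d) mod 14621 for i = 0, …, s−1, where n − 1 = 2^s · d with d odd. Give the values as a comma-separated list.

171, 14620

n − 1 = 14620 = 2^2 · 3655, so s = 2 and d = 3655.
x_0 = 3^3655 mod 14621 = 171.
x_1 = 171^2 mod 14621 = 14620.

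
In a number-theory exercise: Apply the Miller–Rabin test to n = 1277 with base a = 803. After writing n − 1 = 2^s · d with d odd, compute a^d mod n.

1276

n − 1 = 1276 = 2^2 · 319, so s = 2 and d = 319.
803^319 mod 1277 = 1276.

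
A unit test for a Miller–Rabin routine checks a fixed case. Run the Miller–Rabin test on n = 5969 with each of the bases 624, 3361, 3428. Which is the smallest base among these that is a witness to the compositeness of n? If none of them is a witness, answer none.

624

n − 1 = 5968 = 2^4 · 373, so s = 4 and d = 373.
Base 624: x_0 = 624^373 mod 5969 = 745. x_0 is neither 1 nor 5968, so continue squaring. x_1 = 745^2 mod 5969 = 5877. x_2 = 5877^2 mod 5969 = 2495. x_3 = 2495^2 mod 5969 = 5327. Reached i = s−1 = 3 without hitting −1: 624 is a Miller–Rabin witness and 5969 is composite.
Base 3361: x_0 = 3361^373 mod 5969 = 1106. x_0 is neither 1 nor 5968, so continue squaring. x_1 = 1106^2 mod 5969 = 5560. x_2 = 5560^2 mod 5969 = 149. x_3 = 149^2 mod 5969 = 4294. Reached i = s−1 = 3 without hitting −1: 3361 is a Miller–Rabin witness and 5969 is composite.
Base 3428: x_0 = 3428^373 mod 5969 = 3047. x_0 is neither 1 nor 5968, so continue squaring. x_1 = 3047^2 mod 5969 = 2414. x_2 = 2414^2 mod 5969 = 1652. x_3 = 1652^2 mod 5969 = 1271. Reached i = s−1 = 3 without hitting −1: 3428 is a Miller–Rabin witness and 5969 is composite.
The smallest witness among the given bases is 624.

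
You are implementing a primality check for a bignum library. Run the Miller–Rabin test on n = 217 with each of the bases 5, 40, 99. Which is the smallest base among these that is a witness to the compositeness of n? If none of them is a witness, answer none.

5

n − 1 = 216 = 2^3 · 27, so s = 3 and d = 27.
Base 5: x_0 = 5^27 mod 217 = 125. x_0 is neither 1 nor 216, so continue squaring. x_1 = 125^2 mod 217 = 1. x_1 = 1 but x_0 ≠ ±1, a nontrivial square root of 1 — 5 is a witness and 217 is composite.
Base 40: x_0 = 40^27 mod 217 = 188. x_0 is neither 1 nor 216, so continue squaring. x_1 = 188^2 mod 217 = 190. x_2 = 190^2 mod 217 = 78. Reached i = s−1 = 2 without hitting −1: 40 is a Miller–Rabin witness and 217 is composite.
Base 99: x_0 = 99^27 mod 217 = 92. x_0 is neither 1 nor 216, so continue squaring. x_1 = 92^2 mod 217 = 1. x_1 = 1 but x_0 ≠ ±1, a nontrivial square root of 1 — 99 is a witness and 217 is composite.
The smallest witness among the given bases is 5.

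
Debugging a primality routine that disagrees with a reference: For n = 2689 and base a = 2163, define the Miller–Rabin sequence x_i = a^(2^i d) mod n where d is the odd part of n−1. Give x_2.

n − 1 = 2688 = 2^7 · 21, so s = 7 and d = 21.
By repeated squaring, 2163^21 ≡ 651 (mod 2689).
x_0 = 651.
x_1 = 651^2 mod 2689 = 1628.
x_2 = 1628^2 mod 2689 = 1719.

1719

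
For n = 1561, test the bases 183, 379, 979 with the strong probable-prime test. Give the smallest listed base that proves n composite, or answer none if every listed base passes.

n − 1 = 1560 = 2^3 · 195, so s = 3 and d = 195.
Base 183: x_0 = 183^195 mod 1561 = 1. x_0 = 1, so 183 is not a witness.
Base 379: x_0 = 379^195 mod 1561 = 253. x_0 is neither 1 nor 1560, so continue squaring. x_1 = 253^2 mod 1561 = 8. x_2 = 8^2 mod 1561 = 64. Reached i = s−1 = 2 without hitting −1: 379 is a Miller–Rabin witness and 1561 is composite.
Base 979: x_0 = 979^195 mod 1561 = 1336. x_0 is neither 1 nor 1560, so continue squaring. x_1 = 1336^2 mod 1561 = 673. x_2 = 673^2 mod 1561 = 239. Reached i = s−1 = 2 without hitting −1: 979 is a Miller–Rabin witness and 1561 is composite.
The smallest witness among the given bases is 379.

379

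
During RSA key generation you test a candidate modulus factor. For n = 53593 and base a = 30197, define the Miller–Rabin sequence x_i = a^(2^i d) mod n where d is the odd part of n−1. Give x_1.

n − 1 = 53592 = 2^3 · 6699, so s = 3 and d = 6699.
x_0 = 30197^6699 mod 53593 = 1.
x_1 = 1^2 mod 53593 = 1.

1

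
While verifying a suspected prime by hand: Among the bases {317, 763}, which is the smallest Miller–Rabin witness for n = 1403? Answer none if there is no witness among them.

317

n − 1 = 1402 = 2^1 · 701, so s = 1 and d = 701.
Base 317: x_0 = 317^701 mod 1403 = 1235. x_0 ∉ {1, 1402} and s = 1, so 317 is a Miller–Rabin witness and 1403 is composite.
Base 763: x_0 = 763^701 mod 1403 = 1274. x_0 ∉ {1, 1402} and s = 1, so 763 is a Miller–Rabin witness and 1403 is composite.
The smallest witness among the given bases is 317.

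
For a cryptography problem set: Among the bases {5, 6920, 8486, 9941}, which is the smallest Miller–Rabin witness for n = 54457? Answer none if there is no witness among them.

5

n − 1 = 54456 = 2^3 · 6807, so s = 3 and d = 6807.
Base 5: x_0 = 5^6807 mod 54457 = 15361. x_0 is neither 1 nor 54456, so continue squaring. x_1 = 15361^2 mod 54457 = 52597. x_2 = 52597^2 mod 54457 = 28809. Reached i = s−1 = 2 without hitting −1: 5 is a Miller–Rabin witness and 54457 is composite.
Base 6920: x_0 = 6920^6807 mod 54457 = 3392. x_0 is neither 1 nor 54456, so continue squaring. x_1 = 3392^2 mod 54457 = 15237. x_2 = 15237^2 mod 54457 = 15978. Reached i = s−1 = 2 without hitting −1: 6920 is a Miller–Rabin witness and 54457 is composite.
Base 8486: x_0 = 8486^6807 mod 54457 = 20123. x_0 is neither 1 nor 54456, so continue squaring. x_1 = 20123^2 mod 54457 = 47334. x_2 = 47334^2 mod 54457 = 37662. Reached i = s−1 = 2 without hitting −1: 8486 is a Miller–Rabin witness and 54457 is composite.
Base 9941: x_0 = 9941^6807 mod 54457 = 27691. x_0 is neither 1 nor 54456, so continue squaring. x_1 = 27691^2 mod 54457 = 36921. x_2 = 36921^2 mod 54457 = 47074. Reached i = s−1 = 2 without hitting −1: 9941 is a Miller–Rabin witness and 54457 is composite.
The smallest witness among the given bases is 5.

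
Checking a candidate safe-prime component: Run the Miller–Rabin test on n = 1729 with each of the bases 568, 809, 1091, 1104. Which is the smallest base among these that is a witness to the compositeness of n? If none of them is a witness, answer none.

none

n − 1 = 1728 = 2^6 · 27, so s = 6 and d = 27.
Base 568: x_0 = 568^27 mod 1729 = 1. x_0 = 1, so 568 is not a witness.
Base 809: x_0 = 809^27 mod 1729 = 1. x_0 = 1, so 809 is not a witness.
Base 1091: x_0 = 1091^27 mod 1729 = 1728. x_0 = 1728 ≡ −1, so 1091 is not a witness.
Base 1104: x_0 = 1104^27 mod 1729 = 1728. x_0 = 1728 ≡ −1, so 1104 is not a witness.
No listed base is a witness for 1729.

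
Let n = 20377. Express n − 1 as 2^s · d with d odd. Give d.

Halving: 20376 → 10188 → 5094 → 2547; 2547 is odd.
So 20376 = 2^3 · 2547.

2547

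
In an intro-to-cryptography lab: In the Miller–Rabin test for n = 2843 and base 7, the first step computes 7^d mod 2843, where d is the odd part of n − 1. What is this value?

n − 1 = 2842 = 2^1 · 1421, so s = 1 and d = 1421.
7^1421 mod 2843 = 2842.

2842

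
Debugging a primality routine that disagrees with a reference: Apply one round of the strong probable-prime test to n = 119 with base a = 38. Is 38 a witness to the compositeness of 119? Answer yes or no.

yes

n − 1 = 118 = 2^1 · 59, so s = 1 and d = 59.
Repeated squaring mod 119: 38^1 ≡ 38, 38^2 ≡ 16, 38^4 ≡ 18, 38^8 ≡ 86, 38^16 ≡ 18, 38^32 ≡ 86.
59 = 32 + 16 + 8 + 2 + 1, so 38^59 ≡ 86·18·86·16·38 ≡ 47 (mod 119).
x_0 = 38^59 mod 119 = 47.
x_0 ∉ {1, 118} and s = 1, so 38 is a Miller–Rabin witness and 119 is composite.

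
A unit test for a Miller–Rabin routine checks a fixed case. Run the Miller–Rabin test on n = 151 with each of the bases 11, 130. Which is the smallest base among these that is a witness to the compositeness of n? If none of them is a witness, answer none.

none

n − 1 = 150 = 2^1 · 75, so s = 1 and d = 75.
Base 11: x_0 = 11^75 mod 151 = 1. x_0 = 1, so 11 is not a witness.
Base 130: x_0 = 130^75 mod 151 = 150. x_0 = 150 ≡ −1, so 130 is not a witness.
No listed base is a witness for 151.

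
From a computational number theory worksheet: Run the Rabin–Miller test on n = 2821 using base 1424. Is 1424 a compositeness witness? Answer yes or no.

yes

n − 1 = 2820 = 2^2 · 705, so s = 2 and d = 705.
Repeated squaring mod 2821: 1424^1 ≡ 1424, 1424^2 ≡ 2298, 1424^4 ≡ 2713, 1424^8 ≡ 380, 1424^16 ≡ 529, 1424^32 ≡ 562, 1424^64 ≡ 2713, 1424^128 ≡ 380, 1424^256 ≡ 529, 1424^512 ≡ 562.
705 = 512 + 128 + 64 + 1, so 1424^705 ≡ 562·380·2713·1424 ≡ 216 (mod 2821).
x_0 = 1424^705 mod 2821 = 216.
x_0 is neither 1 nor 2820, so continue squaring.
x_1 = 216^2 mod 2821 = 1520.
Reached i = s−1 = 1 without hitting −1: 1424 is a Miller–Rabin witness and 2821 is composite.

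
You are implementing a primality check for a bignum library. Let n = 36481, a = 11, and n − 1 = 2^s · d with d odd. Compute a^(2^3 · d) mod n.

n − 1 = 36480 = 2^7 · 285, so s = 7 and d = 285.
By repeated squaring, 11^285 ≡ 20818 (mod 36481).
x_0 = 20818.
x_1 = 20818^2 mod 36481 = 31325.
x_2 = 31325^2 mod 36481 = 26168.
x_3 = 26168^2 mod 36481 = 15854.

15854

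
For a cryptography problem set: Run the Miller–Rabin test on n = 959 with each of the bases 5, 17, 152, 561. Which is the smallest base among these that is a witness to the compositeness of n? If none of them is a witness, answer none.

n − 1 = 958 = 2^1 · 479, so s = 1 and d = 479.
Base 5: x_0 = 5^479 mod 959 = 423. x_0 ∉ {1, 958} and s = 1, so 5 is a Miller–Rabin witness and 959 is composite.
Base 17: x_0 = 17^479 mod 959 = 803. x_0 ∉ {1, 958} and s = 1, so 17 is a Miller–Rabin witness and 959 is composite.
Base 152: x_0 = 152^479 mod 959 = 87. x_0 ∉ {1, 958} and s = 1, so 152 is a Miller–Rabin witness and 959 is composite.
Base 561: x_0 = 561^479 mod 959 = 680. x_0 ∉ {1, 958} and s = 1, so 561 is a Miller–Rabin witness and 959 is composite.
The smallest witness among the given bases is 5.

5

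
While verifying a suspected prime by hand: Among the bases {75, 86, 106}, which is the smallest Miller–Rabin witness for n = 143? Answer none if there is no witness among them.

75

n − 1 = 142 = 2^1 · 71, so s = 1 and d = 71.
Base 75: x_0 = 75^71 mod 143 = 108. x_0 ∉ {1, 142} and s = 1, so 75 is a Miller–Rabin witness and 143 is composite.
Base 86: x_0 = 86^71 mod 143 = 31. x_0 ∉ {1, 142} and s = 1, so 86 is a Miller–Rabin witness and 143 is composite.
Base 106: x_0 = 106^71 mod 143 = 7. x_0 ∉ {1, 142} and s = 1, so 106 is a Miller–Rabin witness and 143 is composite.
The smallest witness among the given bases is 75.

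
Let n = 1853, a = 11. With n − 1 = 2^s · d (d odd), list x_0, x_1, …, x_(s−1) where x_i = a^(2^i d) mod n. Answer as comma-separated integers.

371, 519

n − 1 = 1852 = 2^2 · 463, so s = 2 and d = 463.
x_0 = 11^463 mod 1853 = 371.
x_1 = 371^2 mod 1853 = 519.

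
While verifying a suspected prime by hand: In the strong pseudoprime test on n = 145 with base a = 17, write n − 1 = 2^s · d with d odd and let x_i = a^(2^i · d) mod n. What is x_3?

n − 1 = 144 = 2^4 · 9, so s = 4 and d = 9.
x_0 = 17^9 mod 145 = 17.
x_1 = 17^2 mod 145 = 144.
x_2 = 144^2 mod 145 = 1.
x_3 = 1^2 mod 145 = 1.

1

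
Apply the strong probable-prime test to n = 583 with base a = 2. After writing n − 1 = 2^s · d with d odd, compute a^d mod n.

n − 1 = 582 = 2^1 · 291, so s = 1 and d = 291.
Repeated squaring mod 583: 2^1 ≡ 2, 2^2 ≡ 4, 2^4 ≡ 16, 2^8 ≡ 256, 2^16 ≡ 240, 2^32 ≡ 466, 2^64 ≡ 280, 2^128 ≡ 278, 2^256 ≡ 328.
291 = 256 + 32 + 2 + 1, so 2^291 ≡ 328·466·4·2 ≡ 233 (mod 583).

233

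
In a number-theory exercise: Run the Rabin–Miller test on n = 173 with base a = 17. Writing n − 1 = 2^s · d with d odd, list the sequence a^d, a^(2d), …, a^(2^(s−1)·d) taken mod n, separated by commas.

80, 172

n − 1 = 172 = 2^2 · 43, so s = 2 and d = 43.
x_0 = 17^43 mod 173 = 80.
x_1 = 80^2 mod 173 = 172.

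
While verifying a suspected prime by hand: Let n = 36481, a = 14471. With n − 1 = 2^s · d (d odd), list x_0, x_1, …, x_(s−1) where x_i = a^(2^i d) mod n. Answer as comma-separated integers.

n − 1 = 36480 = 2^7 · 285, so s = 7 and d = 285.
x_0 = 14471^285 mod 36481 = 22537.
x_1 = 22537^2 mod 36481 = 27887.
x_2 = 27887^2 mod 36481 = 19292.
x_3 = 19292^2 mod 36481 = 2102.
x_4 = 2102^2 mod 36481 = 4203.
x_5 = 4203^2 mod 36481 = 8405.
x_6 = 8405^2 mod 36481 = 16809.

22537, 27887, 19292, 2102, 4203, 8405, 16809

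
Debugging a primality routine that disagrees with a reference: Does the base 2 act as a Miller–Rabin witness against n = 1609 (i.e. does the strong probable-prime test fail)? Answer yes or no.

n − 1 = 1608 = 2^3 · 201, so s = 3 and d = 201.
x_0 = 2^201 mod 1609 = 1.
x_0 = 1, so 2 is not a witness.

no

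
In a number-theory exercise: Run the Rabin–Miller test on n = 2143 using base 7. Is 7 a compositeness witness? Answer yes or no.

n − 1 = 2142 = 2^1 · 1071, so s = 1 and d = 1071.
By repeated squaring, 7^1071 ≡ 2142 (mod 2143).
x_0 = 7^1071 mod 2143 = 2142.
x_0 = 2142 ≡ −1, so 7 is not a witness.

no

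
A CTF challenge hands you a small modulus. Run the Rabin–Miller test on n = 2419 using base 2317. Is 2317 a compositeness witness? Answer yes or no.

yes

n − 1 = 2418 = 2^1 · 1209, so s = 1 and d = 1209.
x_0 = 2317^1209 mod 2419 = 1351.
x_0 ∉ {1, 2418} and s = 1, so 2317 is a Miller–Rabin witness and 2419 is composite.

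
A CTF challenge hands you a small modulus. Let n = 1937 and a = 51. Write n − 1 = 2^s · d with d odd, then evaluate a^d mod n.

n − 1 = 1936 = 2^4 · 121, so s = 4 and d = 121.
51^121 mod 1937 = 1637.

1637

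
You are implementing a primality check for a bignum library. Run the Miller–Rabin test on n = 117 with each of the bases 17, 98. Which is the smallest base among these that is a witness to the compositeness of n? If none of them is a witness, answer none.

n − 1 = 116 = 2^2 · 29, so s = 2 and d = 29.
Base 17: x_0 = 17^29 mod 117 = 62. x_0 is neither 1 nor 116, so continue squaring. x_1 = 62^2 mod 117 = 100. Reached i = s−1 = 1 without hitting −1: 17 is a Miller–Rabin witness and 117 is composite.
Base 98: x_0 = 98^29 mod 117 = 89. x_0 is neither 1 nor 116, so continue squaring. x_1 = 89^2 mod 117 = 82. Reached i = s−1 = 1 without hitting −1: 98 is a Miller–Rabin witness and 117 is composite.
The smallest witness among the given bases is 17.

17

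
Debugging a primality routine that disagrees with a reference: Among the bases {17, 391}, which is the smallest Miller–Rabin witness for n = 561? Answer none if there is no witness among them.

17

n − 1 = 560 = 2^4 · 35, so s = 4 and d = 35.
Base 17: x_0 = 17^35 mod 561 = 527. x_0 is neither 1 nor 560, so continue squaring. x_1 = 527^2 mod 561 = 34. x_2 = 34^2 mod 561 = 34. x_3 = 34^2 mod 561 = 34. Reached i = s−1 = 3 without hitting −1: 17 is a Miller–Rabin witness and 561 is composite.
Base 391: x_0 = 391^35 mod 561 = 340. x_0 is neither 1 nor 560, so continue squaring. x_1 = 340^2 mod 561 = 34. x_2 = 34^2 mod 561 = 34. x_3 = 34^2 mod 561 = 34. Reached i = s−1 = 3 without hitting −1: 391 is a Miller–Rabin witness and 561 is composite.
The smallest witness among the given bases is 17.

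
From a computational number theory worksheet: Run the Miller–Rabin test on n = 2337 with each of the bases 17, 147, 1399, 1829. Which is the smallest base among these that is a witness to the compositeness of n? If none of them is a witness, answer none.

n − 1 = 2336 = 2^5 · 73, so s = 5 and d = 73.
Base 17: x_0 = 17^73 mod 2337 = 2069. x_0 is neither 1 nor 2336, so continue squaring. x_1 = 2069^2 mod 2337 = 1714. x_2 = 1714^2 mod 2337 = 187. x_3 = 187^2 mod 2337 = 2251. x_4 = 2251^2 mod 2337 = 385. Reached i = s−1 = 4 without hitting −1: 17 is a Miller–Rabin witness and 2337 is composite.
Base 147: x_0 = 147^73 mod 2337 = 432. x_0 is neither 1 nor 2336, so continue squaring. x_1 = 432^2 mod 2337 = 2001. x_2 = 2001^2 mod 2337 = 720. x_3 = 720^2 mod 2337 = 1923. x_4 = 1923^2 mod 2337 = 795. Reached i = s−1 = 4 without hitting −1: 147 is a Miller–Rabin witness and 2337 is composite.
Base 1399: x_0 = 1399^73 mod 2337 = 1228. x_0 is neither 1 nor 2336, so continue squaring. x_1 = 1228^2 mod 2337 = 619. x_2 = 619^2 mod 2337 = 2230. x_3 = 2230^2 mod 2337 = 2101. x_4 = 2101^2 mod 2337 = 1945. Reached i = s−1 = 4 without hitting −1: 1399 is a Miller–Rabin witness and 2337 is composite.
Base 1829: x_0 = 1829^73 mod 2337 = 1316. x_0 is neither 1 nor 2336, so continue squaring. x_1 = 1316^2 mod 2337 = 139. x_2 = 139^2 mod 2337 = 625. x_3 = 625^2 mod 2337 = 346. x_4 = 346^2 mod 2337 = 529. Reached i = s−1 = 4 without hitting −1: 1829 is a Miller–Rabin witness and 2337 is composite.
The smallest witness among the given bases is 17.

17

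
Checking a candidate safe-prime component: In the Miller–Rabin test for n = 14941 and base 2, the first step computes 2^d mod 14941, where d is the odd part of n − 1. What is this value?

5631

n − 1 = 14940 = 2^2 · 3735, so s = 2 and d = 3735.
2^3735 mod 14941 = 5631.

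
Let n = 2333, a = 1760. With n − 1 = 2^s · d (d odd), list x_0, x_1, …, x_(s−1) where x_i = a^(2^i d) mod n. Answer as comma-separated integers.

n − 1 = 2332 = 2^2 · 583, so s = 2 and d = 583.
x_0 = 1760^583 mod 2333 = 2332.
x_1 = 2332^2 mod 2333 = 1.

2332, 1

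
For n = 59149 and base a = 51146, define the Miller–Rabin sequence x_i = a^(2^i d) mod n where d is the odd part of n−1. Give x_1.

n − 1 = 59148 = 2^2 · 14787, so s = 2 and d = 14787.
Repeated squaring mod 59149: 51146^1 ≡ 51146, 51146^2 ≡ 48791, 51146^4 ≡ 51027, 51146^8 ≡ 15749, 51146^16 ≡ 19244, 51146^32 ≡ 58796, 51146^64 ≡ 6311, 51146^128 ≡ 21444, 51146^256 ≡ 20810, 51146^512 ≡ 26271, 51146^1024 ≡ 14909, 51146^2048 ≡ 55488, 51146^4096 ≡ 35247, 51146^8192 ≡ 44562.
14787 = 8192 + 4096 + 2048 + 256 + 128 + 64 + 2 + 1, so 51146^14787 ≡ 44562·35247·55488·20810·21444·6311·48791·51146 ≡ 41380 (mod 59149).
x_0 = 41380.
x_1 = 41380^2 mod 59149 = 59148.

59148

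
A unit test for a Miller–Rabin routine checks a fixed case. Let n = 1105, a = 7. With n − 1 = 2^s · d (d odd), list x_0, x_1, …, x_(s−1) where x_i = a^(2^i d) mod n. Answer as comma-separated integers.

827, 1039, 1041, 781

n − 1 = 1104 = 2^4 · 69, so s = 4 and d = 69.
x_0 = 7^69 mod 1105 = 827.
x_1 = 827^2 mod 1105 = 1039.
x_2 = 1039^2 mod 1105 = 1041.
x_3 = 1041^2 mod 1105 = 781.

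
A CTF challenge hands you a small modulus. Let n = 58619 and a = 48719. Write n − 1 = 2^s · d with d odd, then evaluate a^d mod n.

n − 1 = 58618 = 2^1 · 29309, so s = 1 and d = 29309.
48719^29309 mod 58619 = 42009.

42009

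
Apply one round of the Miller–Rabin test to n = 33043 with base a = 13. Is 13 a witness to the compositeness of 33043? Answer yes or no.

yes

n − 1 = 33042 = 2^1 · 16521, so s = 1 and d = 16521.
x_0 = 13^16521 mod 33043 = 27894.
x_0 ∉ {1, 33042} and s = 1, so 13 is a Miller–Rabin witness and 33043 is composite.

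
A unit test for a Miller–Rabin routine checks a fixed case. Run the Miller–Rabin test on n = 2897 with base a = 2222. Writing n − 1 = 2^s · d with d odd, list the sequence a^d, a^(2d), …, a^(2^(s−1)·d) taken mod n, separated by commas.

n − 1 = 2896 = 2^4 · 181, so s = 4 and d = 181.
x_0 = 2222^181 mod 2897 = 1650.
x_1 = 1650^2 mod 2897 = 2217.
x_2 = 2217^2 mod 2897 = 1777.
x_3 = 1777^2 mod 2897 = 2896.

1650, 2217, 1777, 2896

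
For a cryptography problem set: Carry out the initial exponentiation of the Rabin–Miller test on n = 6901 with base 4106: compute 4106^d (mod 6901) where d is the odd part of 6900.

3699

n − 1 = 6900 = 2^2 · 1725, so s = 2 and d = 1725.
4106^1725 mod 6901 = 3699.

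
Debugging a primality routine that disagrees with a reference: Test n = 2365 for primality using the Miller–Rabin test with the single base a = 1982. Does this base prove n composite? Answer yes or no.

n − 1 = 2364 = 2^2 · 591, so s = 2 and d = 591.
Repeated squaring mod 2365: 1982^1 ≡ 1982, 1982^2 ≡ 59, 1982^4 ≡ 1116, 1982^8 ≡ 1466, 1982^16 ≡ 1736, 1982^32 ≡ 686, 1982^64 ≡ 2326, 1982^128 ≡ 1521, 1982^256 ≡ 471, 1982^512 ≡ 1896.
591 = 512 + 64 + 8 + 4 + 2 + 1, so 1982^591 ≡ 1896·2326·1466·1116·59·1982 ≡ 838 (mod 2365).
x_0 = 1982^591 mod 2365 = 838.
x_0 is neither 1 nor 2364, so continue squaring.
x_1 = 838^2 mod 2365 = 2204.
Reached i = s−1 = 1 without hitting −1: 1982 is a Miller–Rabin witness and 2365 is composite.

yes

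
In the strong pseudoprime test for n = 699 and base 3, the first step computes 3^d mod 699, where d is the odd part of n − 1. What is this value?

696

n − 1 = 698 = 2^1 · 349, so s = 1 and d = 349.
3^349 mod 699 = 696.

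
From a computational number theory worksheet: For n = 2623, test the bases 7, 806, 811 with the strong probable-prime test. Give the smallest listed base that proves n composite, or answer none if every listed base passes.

7

n − 1 = 2622 = 2^1 · 1311, so s = 1 and d = 1311.
Base 7: x_0 = 7^1311 mod 2623 = 1074. x_0 ∉ {1, 2622} and s = 1, so 7 is a Miller–Rabin witness and 2623 is composite.
Base 806: x_0 = 806^1311 mod 2623 = 2502. x_0 ∉ {1, 2622} and s = 1, so 806 is a Miller–Rabin witness and 2623 is composite.
Base 811: x_0 = 811^1311 mod 2623 = 1289. x_0 ∉ {1, 2622} and s = 1, so 811 is a Miller–Rabin witness and 2623 is composite.
The smallest witness among the given bases is 7.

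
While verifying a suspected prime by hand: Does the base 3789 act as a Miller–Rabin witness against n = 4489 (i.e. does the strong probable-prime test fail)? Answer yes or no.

no

n − 1 = 4488 = 2^3 · 561, so s = 3 and d = 561.
x_0 = 3789^561 mod 4489 = 1.
x_0 = 1, so 3789 is not a witness.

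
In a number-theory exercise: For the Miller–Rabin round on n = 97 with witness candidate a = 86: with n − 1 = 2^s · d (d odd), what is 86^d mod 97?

27

n − 1 = 96 = 2^5 · 3, so s = 5 and d = 3.
86^3 mod 97 = 27.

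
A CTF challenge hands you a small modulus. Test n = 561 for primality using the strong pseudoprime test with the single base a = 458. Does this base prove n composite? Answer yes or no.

n − 1 = 560 = 2^4 · 35, so s = 4 and d = 35.
x_0 = 458^35 mod 561 = 560.
x_0 = 560 ≡ −1, so 458 is not a witness.

no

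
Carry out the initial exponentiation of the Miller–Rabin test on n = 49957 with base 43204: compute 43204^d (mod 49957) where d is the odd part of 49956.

1

n − 1 = 49956 = 2^2 · 12489, so s = 2 and d = 12489.
43204^12489 mod 49957 = 1.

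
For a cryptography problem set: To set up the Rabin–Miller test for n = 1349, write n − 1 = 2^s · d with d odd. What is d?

Halving: 1348 → 674 → 337; 337 is odd.
So 1348 = 2^2 · 337.

337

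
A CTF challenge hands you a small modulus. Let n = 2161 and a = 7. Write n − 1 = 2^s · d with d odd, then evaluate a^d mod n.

n − 1 = 2160 = 2^4 · 135, so s = 4 and d = 135.
7^135 mod 2161 = 227.

227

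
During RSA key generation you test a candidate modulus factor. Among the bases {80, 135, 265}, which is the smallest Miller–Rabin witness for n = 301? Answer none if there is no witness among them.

none

n − 1 = 300 = 2^2 · 75, so s = 2 and d = 75.
Base 80: x_0 = 80^75 mod 301 = 300. x_0 = 300 ≡ −1, so 80 is not a witness.
Base 135: x_0 = 135^75 mod 301 = 1. x_0 = 1, so 135 is not a witness.
Base 265: x_0 = 265^75 mod 301 = 300. x_0 = 300 ≡ −1, so 265 is not a witness.
No listed base is a witness for 301.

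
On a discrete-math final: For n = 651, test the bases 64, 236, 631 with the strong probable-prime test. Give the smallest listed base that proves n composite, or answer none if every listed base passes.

236

n − 1 = 650 = 2^1 · 325, so s = 1 and d = 325.
Base 64: x_0 = 64^325 mod 651 = 1. x_0 = 1, so 64 is not a witness.
Base 236: x_0 = 236^325 mod 651 = 614. x_0 ∉ {1, 650} and s = 1, so 236 is a Miller–Rabin witness and 651 is composite.
Base 631: x_0 = 631^325 mod 651 = 274. x_0 ∉ {1, 650} and s = 1, so 631 is a Miller–Rabin witness and 651 is composite.
The smallest witness among the given bases is 236.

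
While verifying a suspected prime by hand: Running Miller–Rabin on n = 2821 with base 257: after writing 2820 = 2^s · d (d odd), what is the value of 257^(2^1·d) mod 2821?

n − 1 = 2820 = 2^2 · 705, so s = 2 and d = 705.
x_0 = 257^705 mod 2821 = 2729.
x_1 = 2729^2 mod 2821 = 1.

1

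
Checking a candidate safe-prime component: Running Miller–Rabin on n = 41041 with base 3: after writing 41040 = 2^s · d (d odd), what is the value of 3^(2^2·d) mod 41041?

n − 1 = 41040 = 2^4 · 2565, so s = 4 and d = 2565.
Repeated squaring mod 41041: 3^1 ≡ 3, 3^2 ≡ 9, 3^4 ≡ 81, 3^8 ≡ 6561, 3^16 ≡ 35753, 3^32 ≡ 14023, 3^64 ≡ 17098, 3^128 ≡ 6561, 3^256 ≡ 35753, 3^512 ≡ 14023, 3^1024 ≡ 17098, 3^2048 ≡ 6561.
2565 = 2048 + 512 + 4 + 1, so 3^2565 ≡ 6561·14023·81·3 ≡ 24597 (mod 41041).
x_0 = 24597.
x_1 = 24597^2 mod 41041 = 27028.
x_2 = 27028^2 mod 41041 = 24025.

24025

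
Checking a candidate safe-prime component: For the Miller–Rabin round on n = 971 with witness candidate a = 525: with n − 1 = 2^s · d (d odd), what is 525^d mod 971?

1

n − 1 = 970 = 2^1 · 485, so s = 1 and d = 485.
525^485 mod 971 = 1.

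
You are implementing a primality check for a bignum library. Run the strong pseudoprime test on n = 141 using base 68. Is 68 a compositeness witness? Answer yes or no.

n − 1 = 140 = 2^2 · 35, so s = 2 and d = 35.
x_0 = 68^35 mod 141 = 110.
x_0 is neither 1 nor 140, so continue squaring.
x_1 = 110^2 mod 141 = 115.
Reached i = s−1 = 1 without hitting −1: 68 is a Miller–Rabin witness and 141 is composite.

yes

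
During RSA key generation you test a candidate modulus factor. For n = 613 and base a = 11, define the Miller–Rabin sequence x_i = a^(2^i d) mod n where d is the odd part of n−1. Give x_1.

612

n − 1 = 612 = 2^2 · 153, so s = 2 and d = 153.
x_0 = 11^153 mod 613 = 35.
x_1 = 35^2 mod 613 = 612.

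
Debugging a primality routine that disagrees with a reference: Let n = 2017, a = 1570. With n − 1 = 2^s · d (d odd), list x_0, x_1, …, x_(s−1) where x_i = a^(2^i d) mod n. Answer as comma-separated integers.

1469, 1788, 2016, 1, 1

n − 1 = 2016 = 2^5 · 63, so s = 5 and d = 63.
x_0 = 1570^63 mod 2017 = 1469.
x_1 = 1469^2 mod 2017 = 1788.
x_2 = 1788^2 mod 2017 = 2016.
x_3 = 2016^2 mod 2017 = 1.
x_4 = 1^2 mod 2017 = 1.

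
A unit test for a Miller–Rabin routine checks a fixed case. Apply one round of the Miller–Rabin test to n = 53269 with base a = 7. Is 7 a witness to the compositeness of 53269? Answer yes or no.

n − 1 = 53268 = 2^2 · 13317, so s = 2 and d = 13317.
x_0 = 7^13317 mod 53269 = 35128.
x_0 is neither 1 nor 53268, so continue squaring.
x_1 = 35128^2 mod 53269 = 53268.
x_1 ≡ −1, so 7 is not a witness.

no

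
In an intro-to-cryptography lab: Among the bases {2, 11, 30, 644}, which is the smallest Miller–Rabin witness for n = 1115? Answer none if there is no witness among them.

2

n − 1 = 1114 = 2^1 · 557, so s = 1 and d = 557.
Base 2: x_0 = 2^557 mod 1115 = 227. x_0 ∉ {1, 1114} and s = 1, so 2 is a Miller–Rabin witness and 1115 is composite.
Base 11: x_0 = 11^557 mod 1115 = 771. x_0 ∉ {1, 1114} and s = 1, so 11 is a Miller–Rabin witness and 1115 is composite.
Base 30: x_0 = 30^557 mod 1115 = 900. x_0 ∉ {1, 1114} and s = 1, so 30 is a Miller–Rabin witness and 1115 is composite.
Base 644: x_0 = 644^557 mod 1115 = 44. x_0 ∉ {1, 1114} and s = 1, so 644 is a Miller–Rabin witness and 1115 is composite.
The smallest witness among the given bases is 2.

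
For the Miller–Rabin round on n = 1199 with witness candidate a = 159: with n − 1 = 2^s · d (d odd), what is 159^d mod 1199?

493

n − 1 = 1198 = 2^1 · 599, so s = 1 and d = 599.
Repeated squaring mod 1199: 159^1 ≡ 159, 159^2 ≡ 102, 159^4 ≡ 812, 159^8 ≡ 1093, 159^16 ≡ 445, 159^32 ≡ 190, 159^64 ≡ 130, 159^128 ≡ 114, 159^256 ≡ 1006, 159^512 ≡ 80.
599 = 512 + 64 + 16 + 4 + 2 + 1, so 159^599 ≡ 80·130·445·812·102·159 ≡ 493 (mod 1199).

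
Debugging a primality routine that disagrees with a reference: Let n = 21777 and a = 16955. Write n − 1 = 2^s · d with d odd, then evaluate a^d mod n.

16955

n − 1 = 21776 = 2^4 · 1361, so s = 4 and d = 1361.
By repeated squaring, 16955^1361 ≡ 16955 (mod 21777).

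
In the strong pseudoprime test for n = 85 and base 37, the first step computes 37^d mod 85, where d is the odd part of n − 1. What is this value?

22

n − 1 = 84 = 2^2 · 21, so s = 2 and d = 21.
Repeated squaring mod 85: 37^1 ≡ 37, 37^2 ≡ 9, 37^4 ≡ 81, 37^8 ≡ 16, 37^16 ≡ 1.
21 = 16 + 4 + 1, so 37^21 ≡ 1·81·37 ≡ 22 (mod 85).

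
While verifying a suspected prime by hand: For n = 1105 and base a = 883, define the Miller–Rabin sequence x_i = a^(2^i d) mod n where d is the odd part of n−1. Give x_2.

1

n − 1 = 1104 = 2^4 · 69, so s = 4 and d = 69.
x_0 = 883^69 mod 1105 = 883.
x_1 = 883^2 mod 1105 = 664.
x_2 = 664^2 mod 1105 = 1.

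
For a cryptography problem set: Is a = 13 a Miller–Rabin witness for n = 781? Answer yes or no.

n − 1 = 780 = 2^2 · 195, so s = 2 and d = 195.
Repeated squaring mod 781: 13^1 ≡ 13, 13^2 ≡ 169, 13^4 ≡ 445, 13^8 ≡ 432, 13^16 ≡ 746, 13^32 ≡ 444, 13^64 ≡ 324, 13^128 ≡ 322.
195 = 128 + 64 + 2 + 1, so 13^195 ≡ 322·324·169·13 ≡ 736 (mod 781).
x_0 = 13^195 mod 781 = 736.
x_0 is neither 1 nor 780, so continue squaring.
x_1 = 736^2 mod 781 = 463.
Reached i = s−1 = 1 without hitting −1: 13 is a Miller–Rabin witness and 781 is composite.

yes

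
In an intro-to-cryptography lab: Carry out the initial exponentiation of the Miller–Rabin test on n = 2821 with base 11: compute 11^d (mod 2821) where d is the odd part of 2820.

n − 1 = 2820 = 2^2 · 705, so s = 2 and d = 705.
Repeated squaring mod 2821: 11^1 ≡ 11, 11^2 ≡ 121, 11^4 ≡ 536, 11^8 ≡ 2375, 11^16 ≡ 1446, 11^32 ≡ 555, 11^64 ≡ 536, 11^128 ≡ 2375, 11^256 ≡ 1446, 11^512 ≡ 555.
705 = 512 + 128 + 64 + 1, so 11^705 ≡ 555·2375·536·11 ≡ 1828 (mod 2821).

1828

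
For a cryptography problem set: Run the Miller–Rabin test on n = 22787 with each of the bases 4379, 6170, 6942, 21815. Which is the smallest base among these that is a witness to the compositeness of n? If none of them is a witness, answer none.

n − 1 = 22786 = 2^1 · 11393, so s = 1 and d = 11393.
Base 4379: x_0 = 4379^11393 mod 22787 = 22786. x_0 = 22786 ≡ −1, so 4379 is not a witness.
Base 6170: x_0 = 6170^11393 mod 22787 = 22786. x_0 = 22786 ≡ −1, so 6170 is not a witness.
Base 6942: x_0 = 6942^11393 mod 22787 = 22786. x_0 = 22786 ≡ −1, so 6942 is not a witness.
Base 21815: x_0 = 21815^11393 mod 22787 = 22786. x_0 = 22786 ≡ −1, so 21815 is not a witness.
No listed base is a witness for 22787.

none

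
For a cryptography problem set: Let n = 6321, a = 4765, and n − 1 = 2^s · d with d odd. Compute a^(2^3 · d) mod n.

n − 1 = 6320 = 2^4 · 395, so s = 4 and d = 395.
Repeated squaring mod 6321: 4765^1 ≡ 4765, 4765^2 ≡ 193, 4765^4 ≡ 5644, 4765^8 ≡ 3217, 4765^16 ≡ 1612, 4765^32 ≡ 613, 4765^64 ≡ 2830, 4765^128 ≡ 193, 4765^256 ≡ 5644.
395 = 256 + 128 + 8 + 2 + 1, so 4765^395 ≡ 5644·193·3217·193·4765 ≡ 1165 (mod 6321).
x_0 = 1165.
x_1 = 1165^2 mod 6321 = 4531.
x_2 = 4531^2 mod 6321 = 5674.
x_3 = 5674^2 mod 6321 = 1423.

1423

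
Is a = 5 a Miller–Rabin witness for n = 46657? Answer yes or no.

n − 1 = 46656 = 2^6 · 729, so s = 6 and d = 729.
x_0 = 5^729 mod 46657 = 746.
x_0 is neither 1 nor 46656, so continue squaring.
x_1 = 746^2 mod 46657 = 43289.
x_2 = 43289^2 mod 46657 = 5773.
x_3 = 5773^2 mod 46657 = 14431.
x_4 = 14431^2 mod 46657 = 23570.
x_5 = 23570^2 mod 46657 = 1.
x_5 = 1 but x_4 ≠ ±1, a nontrivial square root of 1 — 5 is a witness and 46657 is composite.

yes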